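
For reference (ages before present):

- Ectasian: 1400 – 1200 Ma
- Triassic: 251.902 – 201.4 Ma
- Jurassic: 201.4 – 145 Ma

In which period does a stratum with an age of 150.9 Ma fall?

Jurassic

150.9 Ma lies between 201.4 and 145 Ma, so it falls in the Jurassic.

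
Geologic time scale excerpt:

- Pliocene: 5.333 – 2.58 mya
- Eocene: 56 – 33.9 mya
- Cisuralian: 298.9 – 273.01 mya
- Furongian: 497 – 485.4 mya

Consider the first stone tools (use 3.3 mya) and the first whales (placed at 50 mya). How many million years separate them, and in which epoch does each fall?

46.7 million years apart; the first in the Pliocene, the second in the Eocene

Elapsed time: 50 − 3.3 = 46.7 Myr.
3.3 Ma lies within 5.333–2.58 Ma: Pliocene.
50 Ma lies within 56–33.9 Ma: Eocene.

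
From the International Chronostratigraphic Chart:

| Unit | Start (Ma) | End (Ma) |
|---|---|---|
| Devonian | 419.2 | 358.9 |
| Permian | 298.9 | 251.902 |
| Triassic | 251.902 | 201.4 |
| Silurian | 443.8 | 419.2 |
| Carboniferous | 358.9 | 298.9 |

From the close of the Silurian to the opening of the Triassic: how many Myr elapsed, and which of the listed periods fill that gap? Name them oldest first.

167.298 million years; Devonian, Carboniferous, Permian

End of Silurian = 419.2 Ma; start of Triassic = 251.902 Ma.
Gap = 419.2 − 251.902 = 167.298 Myr.
Periods wholly inside 419.2–251.902 Ma: Devonian (419.2–358.9), Carboniferous (358.9–298.9), Permian (298.9–251.902).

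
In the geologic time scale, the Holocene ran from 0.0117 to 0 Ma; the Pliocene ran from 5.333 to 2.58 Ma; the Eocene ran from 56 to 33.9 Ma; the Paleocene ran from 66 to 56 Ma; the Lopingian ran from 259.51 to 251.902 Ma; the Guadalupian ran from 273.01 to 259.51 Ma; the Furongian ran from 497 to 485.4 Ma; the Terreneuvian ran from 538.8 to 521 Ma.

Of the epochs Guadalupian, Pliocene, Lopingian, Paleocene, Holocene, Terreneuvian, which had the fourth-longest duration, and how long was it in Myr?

Lopingian, 7.608 million years

Durations: Guadalupian 13.5; Pliocene 2.753; Lopingian 7.608; Paleocene 10; Holocene 0.0117; Terreneuvian 17.8 Myr.
Sorted longest-first: Terreneuvian (17.8), Guadalupian (13.5), Paleocene (10), Lopingian (7.608), Pliocene (2.753), Holocene (0.0117).
The fourth longest is Lopingian at 7.608 Myr.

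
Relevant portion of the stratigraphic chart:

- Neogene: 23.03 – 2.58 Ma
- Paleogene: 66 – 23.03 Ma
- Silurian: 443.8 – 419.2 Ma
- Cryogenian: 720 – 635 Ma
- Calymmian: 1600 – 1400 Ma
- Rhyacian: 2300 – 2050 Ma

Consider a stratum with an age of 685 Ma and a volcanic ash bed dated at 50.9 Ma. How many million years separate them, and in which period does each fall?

634.1 million years apart; the first in the Cryogenian, the second in the Paleogene

Elapsed time: 685 − 50.9 = 634.1 Myr.
685 Ma lies within 720–635 Ma: Cryogenian.
50.9 Ma lies within 66–23.03 Ma: Paleogene.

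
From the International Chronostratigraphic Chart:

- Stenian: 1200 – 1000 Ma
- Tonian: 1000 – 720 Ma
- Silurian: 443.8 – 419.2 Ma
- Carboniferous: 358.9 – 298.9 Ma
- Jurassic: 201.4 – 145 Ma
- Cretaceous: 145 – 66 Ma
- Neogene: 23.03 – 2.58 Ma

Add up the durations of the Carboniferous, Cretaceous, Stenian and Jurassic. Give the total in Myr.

Duration is start − end for each: (358.9 − 298.9) + (145 − 66) + (1200 − 1000) + (201.4 − 145).
That is 60 + 79 + 200 + 56.4, which totals 395.4 million years.

395.4 million years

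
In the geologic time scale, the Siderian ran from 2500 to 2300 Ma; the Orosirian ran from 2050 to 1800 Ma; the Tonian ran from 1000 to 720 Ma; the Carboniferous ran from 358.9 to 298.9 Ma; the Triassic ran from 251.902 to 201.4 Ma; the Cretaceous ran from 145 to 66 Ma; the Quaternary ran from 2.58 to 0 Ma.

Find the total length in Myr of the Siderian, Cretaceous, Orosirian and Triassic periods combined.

Each duration: Siderian = 200; Cretaceous = 79; Orosirian = 250; Triassic = 50.502.
Sum: 200 + 79 + 250 + 50.502 = 579.502 Myr.

579.502 million years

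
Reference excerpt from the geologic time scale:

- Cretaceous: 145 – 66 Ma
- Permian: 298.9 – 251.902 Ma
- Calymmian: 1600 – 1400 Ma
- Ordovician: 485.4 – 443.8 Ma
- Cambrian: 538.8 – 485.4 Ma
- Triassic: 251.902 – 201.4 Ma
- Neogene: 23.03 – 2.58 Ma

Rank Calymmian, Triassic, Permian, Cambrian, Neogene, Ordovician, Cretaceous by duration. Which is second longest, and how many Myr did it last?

Cretaceous, 79 million years

Start − end for each: Calymmian 1600 − 1400 = 200; Triassic 251.902 − 201.4 = 50.502; Permian 298.9 − 251.902 = 46.998; Cambrian 538.8 − 485.4 = 53.4; Neogene 23.03 − 2.58 = 20.45; Ordovician 485.4 − 443.8 = 41.6; Cretaceous 145 − 66 = 79.
Ranking these from longest: Calymmian > Cretaceous > Cambrian > Triassic > Permian > Ordovician > Neogene.
Position 2 in that ranking is Cretaceous, which lasted 79 Myr.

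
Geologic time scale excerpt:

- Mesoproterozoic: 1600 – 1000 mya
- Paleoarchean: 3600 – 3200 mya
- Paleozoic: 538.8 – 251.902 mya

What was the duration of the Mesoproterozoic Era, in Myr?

1600 − 1000 = 600 million years.

600 million years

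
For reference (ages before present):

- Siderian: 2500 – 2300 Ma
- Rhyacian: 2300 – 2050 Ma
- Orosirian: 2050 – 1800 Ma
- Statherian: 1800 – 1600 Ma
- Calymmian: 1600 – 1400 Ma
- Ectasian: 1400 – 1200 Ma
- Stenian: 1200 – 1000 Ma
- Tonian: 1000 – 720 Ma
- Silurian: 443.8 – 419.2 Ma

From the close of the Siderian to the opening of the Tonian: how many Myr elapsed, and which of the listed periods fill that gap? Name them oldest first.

1300 million years; Rhyacian, Orosirian, Statherian, Calymmian, Ectasian, Stenian

The Siderian closes at 2300 Ma and the Tonian opens at 1000 Ma, so the interval is 2300 − 1000 = 1300 Myr.
A period fits inside if it starts at or after 2300 Ma and ends at or before 1000 Ma; oldest first that gives Rhyacian, Orosirian, Statherian, Calymmian, Ectasian, Stenian.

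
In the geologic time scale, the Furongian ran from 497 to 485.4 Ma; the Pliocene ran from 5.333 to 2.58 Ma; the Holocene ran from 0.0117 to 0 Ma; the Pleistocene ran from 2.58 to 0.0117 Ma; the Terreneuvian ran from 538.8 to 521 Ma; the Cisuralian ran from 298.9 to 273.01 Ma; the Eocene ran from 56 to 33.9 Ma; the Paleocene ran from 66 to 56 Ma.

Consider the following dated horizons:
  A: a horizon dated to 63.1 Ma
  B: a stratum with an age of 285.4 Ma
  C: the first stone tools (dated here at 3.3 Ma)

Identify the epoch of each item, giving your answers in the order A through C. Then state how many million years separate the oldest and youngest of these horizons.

A — Paleocene; B — Cisuralian; C — Pliocene; span 282.1 million years

Match each age against the start–end ranges in the excerpt: A = 63.1 Ma → Paleocene (66–56); B = 285.4 Ma → Cisuralian (298.9–273.01); C = 3.3 Ma → Pliocene (5.333–2.58).
The largest age is 285.4 Ma and the smallest is 3.3 Ma; their difference is 282.1 Myr.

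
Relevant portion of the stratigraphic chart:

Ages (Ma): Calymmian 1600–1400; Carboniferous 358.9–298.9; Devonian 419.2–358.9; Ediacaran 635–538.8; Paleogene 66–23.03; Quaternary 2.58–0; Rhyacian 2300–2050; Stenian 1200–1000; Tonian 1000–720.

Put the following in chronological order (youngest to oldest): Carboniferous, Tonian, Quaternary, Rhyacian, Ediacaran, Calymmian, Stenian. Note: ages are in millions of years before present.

Quaternary, then Carboniferous, then Ediacaran, then Tonian, then Stenian, then Calymmian, then Rhyacian

Sorting by start age (ascending Ma, since larger Ma = older): Quaternary began 2.58, Carboniferous began 358.9, Ediacaran began 635, Tonian began 1000, Stenian began 1200, Calymmian began 1600, Rhyacian began 2300.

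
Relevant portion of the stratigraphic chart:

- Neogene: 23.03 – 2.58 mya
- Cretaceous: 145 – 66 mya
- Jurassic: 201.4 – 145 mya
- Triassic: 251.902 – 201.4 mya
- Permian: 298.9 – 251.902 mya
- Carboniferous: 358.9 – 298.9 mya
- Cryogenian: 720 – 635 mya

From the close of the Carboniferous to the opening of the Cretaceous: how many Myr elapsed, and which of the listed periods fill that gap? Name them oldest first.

153.9 million years; Permian, Triassic, Jurassic

The Carboniferous closes at 298.9 Ma and the Cretaceous opens at 145 Ma, so the interval is 298.9 − 145 = 153.9 Myr.
A period fits inside if it starts at or after 298.9 Ma and ends at or before 145 Ma; oldest first that gives Permian, Triassic, Jurassic.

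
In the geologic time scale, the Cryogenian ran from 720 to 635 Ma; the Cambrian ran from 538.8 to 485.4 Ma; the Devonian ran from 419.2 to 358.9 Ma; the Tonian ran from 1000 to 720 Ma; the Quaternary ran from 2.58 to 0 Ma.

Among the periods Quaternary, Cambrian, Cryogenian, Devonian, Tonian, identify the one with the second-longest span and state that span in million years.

Start − end for each: Quaternary 2.58 − 0 = 2.58; Cambrian 538.8 − 485.4 = 53.4; Cryogenian 720 − 635 = 85; Devonian 419.2 − 358.9 = 60.3; Tonian 1000 − 720 = 280.
Ranking these from longest: Tonian > Cryogenian > Devonian > Cambrian > Quaternary.
Position 2 in that ranking is Cryogenian, which lasted 85 Myr.

Cryogenian, 85 million years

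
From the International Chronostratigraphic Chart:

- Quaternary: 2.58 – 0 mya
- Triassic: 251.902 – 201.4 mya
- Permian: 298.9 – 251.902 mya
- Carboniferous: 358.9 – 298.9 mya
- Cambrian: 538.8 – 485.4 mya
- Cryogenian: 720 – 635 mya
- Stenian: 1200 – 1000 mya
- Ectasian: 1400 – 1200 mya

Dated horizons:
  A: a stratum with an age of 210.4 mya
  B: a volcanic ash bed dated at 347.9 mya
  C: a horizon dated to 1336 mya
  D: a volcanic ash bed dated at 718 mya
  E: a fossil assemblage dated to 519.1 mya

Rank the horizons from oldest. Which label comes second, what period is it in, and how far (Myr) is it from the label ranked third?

D, in the Cryogenian; 198.9 million years to E

Larger Ma means older, so oldest first: C 1336 > D 718 > E 519.1 > B 347.9 > A 210.4.
Counting 2 along gives D (718 Ma); the excerpt puts that inside the Cryogenian, 720–635 Ma.
Next in line is E (519.1 Ma), and 718 − 519.1 = 198.9 Myr.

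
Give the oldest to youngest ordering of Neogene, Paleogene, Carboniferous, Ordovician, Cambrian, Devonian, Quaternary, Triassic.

Cambrian, Ordovician, Devonian, Carboniferous, Triassic, Paleogene, Neogene, Quaternary

Group by era (each group listed oldest first) — Paleozoic: Cambrian, Ordovician, Devonian, Carboniferous; Mesozoic: Triassic; Cenozoic: Paleogene, Neogene, Quaternary. The eras run Paleozoic → Mesozoic → Cenozoic. Concatenating the groups in that era order gives oldest to youngest directly.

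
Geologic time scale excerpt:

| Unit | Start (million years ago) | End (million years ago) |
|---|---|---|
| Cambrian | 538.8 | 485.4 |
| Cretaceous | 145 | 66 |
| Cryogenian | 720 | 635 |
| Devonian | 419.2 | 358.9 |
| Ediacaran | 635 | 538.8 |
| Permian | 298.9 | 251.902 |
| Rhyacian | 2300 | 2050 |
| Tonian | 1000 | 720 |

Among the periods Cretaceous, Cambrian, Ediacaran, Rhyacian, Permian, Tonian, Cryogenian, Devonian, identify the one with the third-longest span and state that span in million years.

Start − end for each: Cretaceous 145 − 66 = 79; Cambrian 538.8 − 485.4 = 53.4; Ediacaran 635 − 538.8 = 96.2; Rhyacian 2300 − 2050 = 250; Permian 298.9 − 251.902 = 46.998; Tonian 1000 − 720 = 280; Cryogenian 720 − 635 = 85; Devonian 419.2 − 358.9 = 60.3.
Ranking these from longest: Tonian > Rhyacian > Ediacaran > Cryogenian > Cretaceous > Devonian > Cambrian > Permian.
Position 3 in that ranking is Ediacaran, which lasted 96.2 Myr.

Ediacaran, 96.2 million years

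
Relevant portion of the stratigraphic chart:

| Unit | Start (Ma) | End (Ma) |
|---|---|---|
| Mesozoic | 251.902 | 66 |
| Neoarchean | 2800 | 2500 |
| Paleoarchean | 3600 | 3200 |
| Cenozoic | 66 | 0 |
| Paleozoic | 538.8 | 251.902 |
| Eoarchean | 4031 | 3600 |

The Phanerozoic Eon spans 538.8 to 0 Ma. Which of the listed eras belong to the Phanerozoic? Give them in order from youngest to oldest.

Eras with both bounds inside 538.8–0 Ma: Cenozoic (66–0), Mesozoic (251.902–66), Paleozoic (538.8–251.902).

Cenozoic, Mesozoic, Paleozoic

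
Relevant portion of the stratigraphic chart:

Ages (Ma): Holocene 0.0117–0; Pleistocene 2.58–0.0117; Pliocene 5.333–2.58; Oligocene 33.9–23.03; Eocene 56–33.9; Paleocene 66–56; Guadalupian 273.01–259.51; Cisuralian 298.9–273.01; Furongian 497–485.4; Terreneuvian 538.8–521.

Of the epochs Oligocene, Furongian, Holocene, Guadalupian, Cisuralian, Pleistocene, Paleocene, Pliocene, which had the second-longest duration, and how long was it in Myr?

Guadalupian, 13.5 million years

Start − end for each: Oligocene 33.9 − 23.03 = 10.87; Furongian 497 − 485.4 = 11.6; Holocene 0.0117 − 0 = 0.0117; Guadalupian 273.01 − 259.51 = 13.5; Cisuralian 298.9 − 273.01 = 25.89; Pleistocene 2.58 − 0.0117 = 2.5683; Paleocene 66 − 56 = 10; Pliocene 5.333 − 2.58 = 2.753.
Ranking these from longest: Cisuralian > Guadalupian > Furongian > Oligocene > Paleocene > Pliocene > Pleistocene > Holocene.
Position 2 in that ranking is Guadalupian, which lasted 13.5 Myr.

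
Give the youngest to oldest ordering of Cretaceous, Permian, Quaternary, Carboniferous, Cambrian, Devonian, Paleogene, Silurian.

Era membership (oldest first within each) — Paleozoic: Cambrian, Silurian, Devonian, Carboniferous, Permian; Mesozoic: Cretaceous; Cenozoic: Paleogene, Quaternary. Paleozoic precedes Mesozoic, which precedes Cenozoic. Concatenating the groups in that era order and then reversing gives youngest to oldest.

Quaternary, Paleogene, Cretaceous, Permian, Carboniferous, Devonian, Silurian, Cambrian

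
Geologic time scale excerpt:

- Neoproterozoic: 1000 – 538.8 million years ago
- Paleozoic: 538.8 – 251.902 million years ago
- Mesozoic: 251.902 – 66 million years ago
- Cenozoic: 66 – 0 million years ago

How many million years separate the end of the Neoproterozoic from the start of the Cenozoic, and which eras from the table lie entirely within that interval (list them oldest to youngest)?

The Neoproterozoic closes at 538.8 Ma and the Cenozoic opens at 66 Ma, so the interval is 538.8 − 66 = 472.8 Myr.
An era fits inside if it starts at or after 538.8 Ma and ends at or before 66 Ma; oldest first that gives Paleozoic, Mesozoic.

472.8 million years; Paleozoic, Mesozoic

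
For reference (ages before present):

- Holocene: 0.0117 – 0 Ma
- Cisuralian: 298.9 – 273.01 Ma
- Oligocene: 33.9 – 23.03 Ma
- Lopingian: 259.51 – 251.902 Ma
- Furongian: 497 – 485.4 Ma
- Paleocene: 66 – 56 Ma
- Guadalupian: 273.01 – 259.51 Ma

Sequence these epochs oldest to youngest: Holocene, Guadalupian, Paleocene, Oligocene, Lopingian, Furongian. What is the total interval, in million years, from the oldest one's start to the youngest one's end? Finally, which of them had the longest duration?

Furongian → Guadalupian → Lopingian → Paleocene → Oligocene → Holocene; total span 497 Myr; longest is Guadalupian

From the excerpt: Holocene 0.0117–0; Guadalupian 273.01–259.51; Paleocene 66–56; Oligocene 33.9–23.03; Lopingian 259.51–251.902; Furongian 497–485.4 (Ma).
Larger Ma is earlier, so the oldest is Furongian and the youngest is Holocene; oldest to youngest: Furongian, Guadalupian, Lopingian, Paleocene, Oligocene, Holocene.
Oldest start 497 minus youngest end 0 gives 497 Myr overall.
Individual lengths (start − end): Oligocene 10.87; Guadalupian 13.5; Holocene 0.0117; Lopingian 7.608; Furongian 11.6; Paleocene 10. The largest is Guadalupian at 13.5 Myr.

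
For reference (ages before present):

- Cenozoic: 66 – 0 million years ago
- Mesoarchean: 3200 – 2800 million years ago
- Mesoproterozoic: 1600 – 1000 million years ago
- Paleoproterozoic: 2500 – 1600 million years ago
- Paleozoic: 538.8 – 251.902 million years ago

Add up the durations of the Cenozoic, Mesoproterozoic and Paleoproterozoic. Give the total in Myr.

1566 million years

Each duration: Cenozoic = 66; Mesoproterozoic = 600; Paleoproterozoic = 900.
Sum: 66 + 600 + 900 = 1566 Myr.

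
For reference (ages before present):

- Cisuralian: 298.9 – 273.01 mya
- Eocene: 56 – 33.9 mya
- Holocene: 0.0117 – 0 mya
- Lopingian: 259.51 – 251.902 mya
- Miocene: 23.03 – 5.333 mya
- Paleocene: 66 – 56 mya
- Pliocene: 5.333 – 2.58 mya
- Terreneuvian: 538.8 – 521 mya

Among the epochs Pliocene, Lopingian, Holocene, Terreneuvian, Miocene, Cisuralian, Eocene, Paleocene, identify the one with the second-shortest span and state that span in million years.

Pliocene, 2.753 million years

Durations: Pliocene 2.753; Lopingian 7.608; Holocene 0.0117; Terreneuvian 17.8; Miocene 17.697; Cisuralian 25.89; Eocene 22.1; Paleocene 10 Myr.
Sorted shortest-first: Holocene (0.0117), Pliocene (2.753), Lopingian (7.608), Paleocene (10), Miocene (17.697), Terreneuvian (17.8), Eocene (22.1), Cisuralian (25.89).
The second shortest is Pliocene at 2.753 Myr.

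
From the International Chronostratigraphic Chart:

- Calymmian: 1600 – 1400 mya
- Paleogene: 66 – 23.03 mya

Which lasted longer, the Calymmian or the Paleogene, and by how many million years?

Calymmian: 1600 − 1400 = 200 Myr.
Paleogene: 66 − 23.03 = 42.97 Myr.
Difference: 200 − 42.97 = 157.03 Myr, so the Calymmian was longer.

Calymmian, by 157.03 million years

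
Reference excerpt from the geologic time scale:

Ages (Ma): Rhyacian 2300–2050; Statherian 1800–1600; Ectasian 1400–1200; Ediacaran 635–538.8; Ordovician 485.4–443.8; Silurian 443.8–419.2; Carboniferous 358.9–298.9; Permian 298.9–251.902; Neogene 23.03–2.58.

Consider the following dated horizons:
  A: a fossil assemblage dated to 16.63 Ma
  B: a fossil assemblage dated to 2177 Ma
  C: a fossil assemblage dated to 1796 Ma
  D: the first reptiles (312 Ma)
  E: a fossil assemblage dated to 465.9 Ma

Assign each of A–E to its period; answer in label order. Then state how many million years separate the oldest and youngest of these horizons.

Match each age against the start–end ranges in the excerpt: A = 16.63 Ma → Neogene (23.03–2.58); B = 2177 Ma → Rhyacian (2300–2050); C = 1796 Ma → Statherian (1800–1600); D = 312 Ma → Carboniferous (358.9–298.9); E = 465.9 Ma → Ordovician (485.4–443.8).
The largest age is 2177 Ma and the smallest is 16.63 Ma; their difference is 2160.37 Myr.

A — Neogene; B — Rhyacian; C — Statherian; D — Carboniferous; E — Ordovician; span 2160.37 million years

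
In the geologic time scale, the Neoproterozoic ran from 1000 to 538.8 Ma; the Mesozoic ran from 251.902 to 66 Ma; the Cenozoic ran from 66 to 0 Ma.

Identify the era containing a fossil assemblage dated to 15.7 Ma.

Cenozoic

15.7 Ma lies between 66 and 0 Ma, so it falls in the Cenozoic.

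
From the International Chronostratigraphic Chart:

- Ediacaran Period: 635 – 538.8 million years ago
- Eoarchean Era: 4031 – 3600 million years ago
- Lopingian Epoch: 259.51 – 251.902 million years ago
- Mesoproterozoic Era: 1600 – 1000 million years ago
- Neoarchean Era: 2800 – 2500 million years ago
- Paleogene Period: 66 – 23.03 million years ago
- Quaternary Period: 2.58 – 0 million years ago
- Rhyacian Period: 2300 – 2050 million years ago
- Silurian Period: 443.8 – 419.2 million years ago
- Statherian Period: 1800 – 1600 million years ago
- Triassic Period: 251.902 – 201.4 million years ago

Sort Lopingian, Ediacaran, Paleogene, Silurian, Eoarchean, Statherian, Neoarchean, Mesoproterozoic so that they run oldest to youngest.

Read off each span (Ma): Lopingian 259.51–251.902; Ediacaran 635–538.8; Paleogene 66–23.03; Silurian 443.8–419.2; Eoarchean 4031–3600; Statherian 1800–1600; Neoarchean 2800–2500; Mesoproterozoic 1600–1000.
Larger Ma is older, so oldest→youngest is Eoarchean, Neoarchean, Statherian, Mesoproterozoic, Ediacaran, Silurian, Lopingian, Paleogene.

Eoarchean → Neoarchean → Statherian → Mesoproterozoic → Ediacaran → Silurian → Lopingian → Paleogene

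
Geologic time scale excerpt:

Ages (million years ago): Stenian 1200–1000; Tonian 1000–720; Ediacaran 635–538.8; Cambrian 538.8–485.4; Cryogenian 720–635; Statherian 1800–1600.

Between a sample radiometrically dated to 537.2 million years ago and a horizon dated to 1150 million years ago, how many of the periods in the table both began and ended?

3

The older date is 1150 Ma and the younger is 537.2 Ma.
Periods with start < 1150 and end > 537.2 Ma: Tonian (1000–720), Cryogenian (720–635), Ediacaran (635–538.8).
That is 3 complete periods.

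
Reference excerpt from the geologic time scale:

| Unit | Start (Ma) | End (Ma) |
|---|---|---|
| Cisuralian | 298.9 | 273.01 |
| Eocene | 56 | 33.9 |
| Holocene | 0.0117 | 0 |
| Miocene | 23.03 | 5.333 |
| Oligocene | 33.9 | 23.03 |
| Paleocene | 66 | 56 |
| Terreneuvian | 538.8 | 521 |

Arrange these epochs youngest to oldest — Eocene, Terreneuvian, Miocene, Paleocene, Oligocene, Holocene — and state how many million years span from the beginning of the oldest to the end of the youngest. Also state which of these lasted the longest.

Holocene, Miocene, Oligocene, Eocene, Paleocene, Terreneuvian; total span 538.8 Myr; longest is Eocene

Start ages (Ma): Terreneuvian 538.8, Paleocene 66, Eocene 56, Oligocene 33.9, Miocene 23.03, Holocene 0.0117.
Ordered youngest to oldest: Holocene, Miocene, Oligocene, Eocene, Paleocene, Terreneuvian.
Span = 538.8 − 0 = 538.8 Myr.
Durations: Holocene 0.0117, Paleocene 10, Eocene 22.1, Oligocene 10.87, Miocene 17.697, Terreneuvian 17.8 → longest is Eocene (22.1 Myr).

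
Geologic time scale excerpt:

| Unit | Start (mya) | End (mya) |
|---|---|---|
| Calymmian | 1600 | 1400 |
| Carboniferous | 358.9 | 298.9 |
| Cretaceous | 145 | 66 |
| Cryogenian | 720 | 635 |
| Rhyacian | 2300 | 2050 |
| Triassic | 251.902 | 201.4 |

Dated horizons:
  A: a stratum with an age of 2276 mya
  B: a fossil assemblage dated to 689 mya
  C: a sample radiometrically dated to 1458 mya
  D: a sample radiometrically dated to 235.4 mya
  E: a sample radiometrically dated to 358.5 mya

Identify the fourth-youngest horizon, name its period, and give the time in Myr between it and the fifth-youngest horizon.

Sorted youngest-first by Ma: D (235.4), E (358.5), B (689), C (1458), A (2276).
The fourth youngest is C at 1458 Ma, which lies in 1600–1400 Ma: the Calymmian.
The fifth youngest is A at 2276 Ma; separation = |1458 − 2276| = 818 Myr.

C, in the Calymmian; 818 million years to A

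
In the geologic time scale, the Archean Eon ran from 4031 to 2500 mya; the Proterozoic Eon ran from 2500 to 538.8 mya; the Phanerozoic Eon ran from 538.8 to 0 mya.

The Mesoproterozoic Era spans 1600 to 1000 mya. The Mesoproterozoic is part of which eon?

The Mesoproterozoic (1600–1000 Ma) lies entirely within 2500–538.8 Ma, the Proterozoic Eon.

Proterozoic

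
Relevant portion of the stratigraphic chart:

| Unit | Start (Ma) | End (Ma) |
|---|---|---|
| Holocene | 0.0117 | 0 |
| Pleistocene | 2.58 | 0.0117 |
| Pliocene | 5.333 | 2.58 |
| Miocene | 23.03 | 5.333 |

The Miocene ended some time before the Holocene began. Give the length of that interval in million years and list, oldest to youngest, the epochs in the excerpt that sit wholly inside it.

End of Miocene = 5.333 Ma; start of Holocene = 0.0117 Ma.
Gap = 5.333 − 0.0117 = 5.3213 Myr.
Epochs wholly inside 5.333–0.0117 Ma: Pliocene (5.333–2.58), Pleistocene (2.58–0.0117).

5.3213 million years; Pliocene, Pleistocene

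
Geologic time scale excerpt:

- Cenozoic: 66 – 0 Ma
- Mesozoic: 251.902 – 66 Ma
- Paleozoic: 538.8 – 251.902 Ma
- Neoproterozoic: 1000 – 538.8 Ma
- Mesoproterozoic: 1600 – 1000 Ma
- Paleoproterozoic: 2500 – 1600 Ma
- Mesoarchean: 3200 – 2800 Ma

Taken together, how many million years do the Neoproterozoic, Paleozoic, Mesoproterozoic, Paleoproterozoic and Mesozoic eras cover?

2434 million years

Each duration: Neoproterozoic = 461.2; Paleozoic = 286.898; Mesoproterozoic = 600; Paleoproterozoic = 900; Mesozoic = 185.902.
Sum: 461.2 + 286.898 + 600 + 900 + 185.902 = 2434 Myr.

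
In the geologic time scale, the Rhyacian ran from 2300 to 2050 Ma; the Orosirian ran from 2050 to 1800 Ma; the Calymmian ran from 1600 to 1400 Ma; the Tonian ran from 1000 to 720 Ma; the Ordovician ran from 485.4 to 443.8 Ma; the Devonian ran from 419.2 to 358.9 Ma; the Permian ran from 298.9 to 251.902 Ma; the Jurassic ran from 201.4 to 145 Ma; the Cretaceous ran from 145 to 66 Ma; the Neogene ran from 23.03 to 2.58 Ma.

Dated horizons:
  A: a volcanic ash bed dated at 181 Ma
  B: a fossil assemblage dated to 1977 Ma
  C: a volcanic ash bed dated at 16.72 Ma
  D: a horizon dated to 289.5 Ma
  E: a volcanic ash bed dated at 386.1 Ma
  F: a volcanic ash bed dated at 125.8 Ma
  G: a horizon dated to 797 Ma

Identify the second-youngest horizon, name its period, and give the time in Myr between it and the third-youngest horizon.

Sorted youngest-first by Ma: C (16.72), F (125.8), A (181), D (289.5), E (386.1), G (797), B (1977).
The second youngest is F at 125.8 Ma, which lies in 145–66 Ma: the Cretaceous.
The third youngest is A at 181 Ma; separation = |125.8 − 181| = 55.2 Myr.

F, in the Cretaceous; 55.2 million years to A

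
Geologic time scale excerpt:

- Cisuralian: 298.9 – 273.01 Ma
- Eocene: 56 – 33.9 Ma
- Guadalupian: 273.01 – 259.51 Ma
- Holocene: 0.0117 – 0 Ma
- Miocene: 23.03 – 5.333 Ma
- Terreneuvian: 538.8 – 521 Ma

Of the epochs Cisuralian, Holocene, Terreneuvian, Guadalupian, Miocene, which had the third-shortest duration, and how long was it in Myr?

Miocene, 17.697 million years

Start − end for each: Cisuralian 298.9 − 273.01 = 25.89; Holocene 0.0117 − 0 = 0.0117; Terreneuvian 538.8 − 521 = 17.8; Guadalupian 273.01 − 259.51 = 13.5; Miocene 23.03 − 5.333 = 17.697.
Ranking these from shortest: Holocene < Guadalupian < Miocene < Terreneuvian < Cisuralian.
Position 3 in that ranking is Miocene, which lasted 17.697 Myr.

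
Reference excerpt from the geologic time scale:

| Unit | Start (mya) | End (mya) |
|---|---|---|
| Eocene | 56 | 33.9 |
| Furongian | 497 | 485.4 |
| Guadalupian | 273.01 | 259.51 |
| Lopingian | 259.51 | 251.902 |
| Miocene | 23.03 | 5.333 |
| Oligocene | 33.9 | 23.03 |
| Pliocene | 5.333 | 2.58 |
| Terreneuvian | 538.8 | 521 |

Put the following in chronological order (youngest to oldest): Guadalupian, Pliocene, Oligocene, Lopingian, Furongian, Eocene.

Read off each span (Ma): Guadalupian 273.01–259.51; Pliocene 5.333–2.58; Oligocene 33.9–23.03; Lopingian 259.51–251.902; Furongian 497–485.4; Eocene 56–33.9.
Larger Ma is older, so oldest→youngest is Furongian, Guadalupian, Lopingian, Eocene, Oligocene, Pliocene; reverse it for youngest→oldest.

Pliocene → Oligocene → Eocene → Lopingian → Guadalupian → Furongian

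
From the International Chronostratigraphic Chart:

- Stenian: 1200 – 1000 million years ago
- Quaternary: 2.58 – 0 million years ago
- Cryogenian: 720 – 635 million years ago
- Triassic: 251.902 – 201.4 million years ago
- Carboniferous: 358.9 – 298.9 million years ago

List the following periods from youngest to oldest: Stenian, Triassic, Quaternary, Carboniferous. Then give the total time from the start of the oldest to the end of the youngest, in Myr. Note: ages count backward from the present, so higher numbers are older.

Quaternary → Triassic → Carboniferous → Stenian; total span 1200 Myr

Start ages (Ma): Stenian 1200, Carboniferous 358.9, Triassic 251.902, Quaternary 2.58.
Ordered youngest to oldest: Quaternary, Triassic, Carboniferous, Stenian.
Span = 1200 − 0 = 1200 Myr.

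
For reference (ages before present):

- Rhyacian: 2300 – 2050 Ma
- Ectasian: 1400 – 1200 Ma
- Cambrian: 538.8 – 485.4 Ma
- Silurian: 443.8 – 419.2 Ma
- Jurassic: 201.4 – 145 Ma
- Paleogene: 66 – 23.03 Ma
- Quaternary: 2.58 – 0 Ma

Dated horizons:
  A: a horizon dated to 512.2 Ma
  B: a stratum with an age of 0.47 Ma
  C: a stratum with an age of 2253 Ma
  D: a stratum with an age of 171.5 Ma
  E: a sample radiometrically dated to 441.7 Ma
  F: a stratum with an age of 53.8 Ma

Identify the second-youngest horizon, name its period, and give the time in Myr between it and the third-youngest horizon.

Smaller Ma means younger, so youngest first: B 0.47 < F 53.8 < D 171.5 < E 441.7 < A 512.2 < C 2253.
Counting 2 along gives F (53.8 Ma); the excerpt puts that inside the Paleogene, 66–23.03 Ma.
Next in line is D (171.5 Ma), and 171.5 − 53.8 = 117.7 Myr.

F, in the Paleogene; 117.7 million years to D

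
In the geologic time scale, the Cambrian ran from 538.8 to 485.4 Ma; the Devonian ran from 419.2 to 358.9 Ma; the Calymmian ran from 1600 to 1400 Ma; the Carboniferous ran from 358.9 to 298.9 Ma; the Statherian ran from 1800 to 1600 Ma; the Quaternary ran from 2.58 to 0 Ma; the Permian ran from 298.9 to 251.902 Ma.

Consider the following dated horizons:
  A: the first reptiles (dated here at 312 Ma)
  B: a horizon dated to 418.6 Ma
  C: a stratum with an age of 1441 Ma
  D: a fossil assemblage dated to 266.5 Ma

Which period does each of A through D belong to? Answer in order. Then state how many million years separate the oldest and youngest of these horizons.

Match each age against the start–end ranges in the excerpt: A = 312 Ma → Carboniferous (358.9–298.9); B = 418.6 Ma → Devonian (419.2–358.9); C = 1441 Ma → Calymmian (1600–1400); D = 266.5 Ma → Permian (298.9–251.902).
The largest age is 1441 Ma and the smallest is 266.5 Ma; their difference is 1174.5 Myr.

A — Carboniferous; B — Devonian; C — Calymmian; D — Permian; span 1174.5 million years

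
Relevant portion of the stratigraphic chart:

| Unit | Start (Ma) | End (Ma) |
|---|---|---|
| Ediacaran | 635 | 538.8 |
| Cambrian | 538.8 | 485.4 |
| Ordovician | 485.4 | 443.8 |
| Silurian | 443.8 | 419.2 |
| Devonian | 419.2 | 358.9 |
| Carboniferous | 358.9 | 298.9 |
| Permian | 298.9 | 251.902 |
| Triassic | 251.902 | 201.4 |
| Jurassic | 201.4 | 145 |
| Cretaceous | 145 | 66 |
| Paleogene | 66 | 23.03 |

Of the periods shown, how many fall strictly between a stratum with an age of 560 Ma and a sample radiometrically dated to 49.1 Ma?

9

560 Ma sits inside the Ediacaran (635–538.8) and 49.1 Ma inside the Paleogene (66–23.03); neither of those is wholly between the two dates.
The listed periods lying completely between them are Cambrian, Ordovician, Silurian, Devonian, Carboniferous, Permian, Triassic, Jurassic, Cretaceous — 9 in all.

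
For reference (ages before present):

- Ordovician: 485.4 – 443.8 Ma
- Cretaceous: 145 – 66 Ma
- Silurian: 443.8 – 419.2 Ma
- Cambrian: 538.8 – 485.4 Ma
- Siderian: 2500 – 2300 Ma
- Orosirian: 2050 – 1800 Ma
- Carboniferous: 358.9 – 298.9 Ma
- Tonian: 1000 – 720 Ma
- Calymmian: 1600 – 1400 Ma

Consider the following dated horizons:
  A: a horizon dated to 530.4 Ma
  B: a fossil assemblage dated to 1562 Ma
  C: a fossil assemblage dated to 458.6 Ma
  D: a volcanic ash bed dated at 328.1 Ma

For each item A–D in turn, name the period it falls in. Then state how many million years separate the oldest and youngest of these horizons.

Match each age against the start–end ranges in the excerpt: A = 530.4 Ma → Cambrian (538.8–485.4); B = 1562 Ma → Calymmian (1600–1400); C = 458.6 Ma → Ordovician (485.4–443.8); D = 328.1 Ma → Carboniferous (358.9–298.9).
The largest age is 1562 Ma and the smallest is 328.1 Ma; their difference is 1233.9 Myr.

A — Cambrian; B — Calymmian; C — Ordovician; D — Carboniferous; span 1233.9 million years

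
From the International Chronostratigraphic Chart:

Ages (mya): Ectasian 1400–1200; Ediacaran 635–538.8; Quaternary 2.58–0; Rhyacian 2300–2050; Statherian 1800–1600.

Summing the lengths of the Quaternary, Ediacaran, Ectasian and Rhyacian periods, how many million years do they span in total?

Duration is start − end for each: (2.58 − 0) + (635 − 538.8) + (1400 − 1200) + (2300 − 2050).
That is 2.58 + 96.2 + 200 + 250, which totals 548.78 million years.

548.78 million years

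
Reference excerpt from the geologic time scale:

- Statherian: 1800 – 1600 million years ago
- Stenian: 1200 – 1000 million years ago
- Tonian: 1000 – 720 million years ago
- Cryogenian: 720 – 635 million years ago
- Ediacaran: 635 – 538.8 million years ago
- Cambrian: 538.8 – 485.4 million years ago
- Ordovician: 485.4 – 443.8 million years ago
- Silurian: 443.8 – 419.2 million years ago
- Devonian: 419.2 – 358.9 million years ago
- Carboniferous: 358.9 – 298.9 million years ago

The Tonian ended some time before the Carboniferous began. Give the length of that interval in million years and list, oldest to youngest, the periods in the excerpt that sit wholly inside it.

End of Tonian = 720 Ma; start of Carboniferous = 358.9 Ma.
Gap = 720 − 358.9 = 361.1 Myr.
Periods wholly inside 720–358.9 Ma: Cryogenian (720–635), Ediacaran (635–538.8), Cambrian (538.8–485.4), Ordovician (485.4–443.8), Silurian (443.8–419.2), Devonian (419.2–358.9).

361.1 million years; Cryogenian, Ediacaran, Cambrian, Ordovician, Silurian, Devonian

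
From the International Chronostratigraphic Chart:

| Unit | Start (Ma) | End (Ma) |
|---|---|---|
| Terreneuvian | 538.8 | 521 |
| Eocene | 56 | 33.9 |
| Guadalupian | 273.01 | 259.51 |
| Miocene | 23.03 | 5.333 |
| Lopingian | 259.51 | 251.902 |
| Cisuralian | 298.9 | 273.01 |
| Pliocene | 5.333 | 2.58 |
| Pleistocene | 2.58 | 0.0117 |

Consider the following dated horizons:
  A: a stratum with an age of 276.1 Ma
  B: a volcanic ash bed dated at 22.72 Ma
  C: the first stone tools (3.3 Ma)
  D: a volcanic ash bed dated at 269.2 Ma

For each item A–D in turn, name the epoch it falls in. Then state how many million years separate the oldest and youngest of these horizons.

Match each age against the start–end ranges in the excerpt: A = 276.1 Ma → Cisuralian (298.9–273.01); B = 22.72 Ma → Miocene (23.03–5.333); C = 3.3 Ma → Pliocene (5.333–2.58); D = 269.2 Ma → Guadalupian (273.01–259.51).
The largest age is 276.1 Ma and the smallest is 3.3 Ma; their difference is 272.8 Myr.

A — Cisuralian; B — Miocene; C — Pliocene; D — Guadalupian; span 272.8 million years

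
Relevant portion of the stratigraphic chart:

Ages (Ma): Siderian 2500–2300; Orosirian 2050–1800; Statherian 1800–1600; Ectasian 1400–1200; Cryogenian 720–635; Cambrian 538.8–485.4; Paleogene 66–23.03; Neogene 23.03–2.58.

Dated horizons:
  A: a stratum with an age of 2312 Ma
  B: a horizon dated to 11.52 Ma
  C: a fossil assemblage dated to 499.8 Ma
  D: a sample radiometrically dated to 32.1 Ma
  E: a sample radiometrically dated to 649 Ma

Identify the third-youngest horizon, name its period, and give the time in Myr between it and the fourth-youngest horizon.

Sorted youngest-first by Ma: B (11.52), D (32.1), C (499.8), E (649), A (2312).
The third youngest is C at 499.8 Ma, which lies in 538.8–485.4 Ma: the Cambrian.
The fourth youngest is E at 649 Ma; separation = |499.8 − 649| = 149.2 Myr.

C, in the Cambrian; 149.2 million years to E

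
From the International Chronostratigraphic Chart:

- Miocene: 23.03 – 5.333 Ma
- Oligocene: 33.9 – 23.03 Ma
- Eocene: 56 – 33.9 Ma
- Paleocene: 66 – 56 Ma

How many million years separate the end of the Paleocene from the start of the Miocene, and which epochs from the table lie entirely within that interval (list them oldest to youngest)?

The Paleocene closes at 56 Ma and the Miocene opens at 23.03 Ma, so the interval is 56 − 23.03 = 32.97 Myr.
An epoch fits inside if it starts at or after 56 Ma and ends at or before 23.03 Ma; oldest first that gives Eocene, Oligocene.

32.97 million years; Eocene, Oligocene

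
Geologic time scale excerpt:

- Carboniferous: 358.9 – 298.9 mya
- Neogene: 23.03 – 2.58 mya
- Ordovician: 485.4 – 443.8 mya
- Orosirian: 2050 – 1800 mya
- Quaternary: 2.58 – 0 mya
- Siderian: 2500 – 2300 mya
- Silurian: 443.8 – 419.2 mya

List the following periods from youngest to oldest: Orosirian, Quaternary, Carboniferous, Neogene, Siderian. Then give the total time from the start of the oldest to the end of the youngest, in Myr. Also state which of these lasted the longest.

Quaternary → Neogene → Carboniferous → Orosirian → Siderian; total span 2500 Myr; longest is Orosirian

From the excerpt: Orosirian 2050–1800; Quaternary 2.58–0; Carboniferous 358.9–298.9; Neogene 23.03–2.58; Siderian 2500–2300 (Ma).
Larger Ma is earlier, so the oldest is Siderian and the youngest is Quaternary; youngest to oldest: Quaternary, Neogene, Carboniferous, Orosirian, Siderian.
Oldest start 2500 minus youngest end 0 gives 2500 Myr overall.
Individual lengths (start − end): Neogene 20.45; Siderian 200; Orosirian 250; Quaternary 2.58; Carboniferous 60. The largest is Orosirian at 250 Myr.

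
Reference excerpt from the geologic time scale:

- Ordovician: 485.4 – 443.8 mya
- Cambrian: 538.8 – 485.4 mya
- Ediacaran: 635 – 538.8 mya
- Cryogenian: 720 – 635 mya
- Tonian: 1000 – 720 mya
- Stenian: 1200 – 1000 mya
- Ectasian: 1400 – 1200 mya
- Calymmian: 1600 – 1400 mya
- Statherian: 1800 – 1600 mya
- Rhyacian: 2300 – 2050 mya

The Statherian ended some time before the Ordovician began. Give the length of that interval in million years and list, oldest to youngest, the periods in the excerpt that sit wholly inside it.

The Statherian closes at 1600 Ma and the Ordovician opens at 485.4 Ma, so the interval is 1600 − 485.4 = 1114.6 Myr.
A period fits inside if it starts at or after 1600 Ma and ends at or before 485.4 Ma; oldest first that gives Calymmian, Ectasian, Stenian, Tonian, Cryogenian, Ediacaran, Cambrian.

1114.6 million years; Calymmian, Ectasian, Stenian, Tonian, Cryogenian, Ediacaran, Cambrian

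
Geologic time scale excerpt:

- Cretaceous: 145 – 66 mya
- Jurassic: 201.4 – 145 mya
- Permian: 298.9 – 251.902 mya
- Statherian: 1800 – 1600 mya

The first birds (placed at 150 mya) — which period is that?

150 Ma lies between 201.4 and 145 Ma, so it falls in the Jurassic.

Jurassic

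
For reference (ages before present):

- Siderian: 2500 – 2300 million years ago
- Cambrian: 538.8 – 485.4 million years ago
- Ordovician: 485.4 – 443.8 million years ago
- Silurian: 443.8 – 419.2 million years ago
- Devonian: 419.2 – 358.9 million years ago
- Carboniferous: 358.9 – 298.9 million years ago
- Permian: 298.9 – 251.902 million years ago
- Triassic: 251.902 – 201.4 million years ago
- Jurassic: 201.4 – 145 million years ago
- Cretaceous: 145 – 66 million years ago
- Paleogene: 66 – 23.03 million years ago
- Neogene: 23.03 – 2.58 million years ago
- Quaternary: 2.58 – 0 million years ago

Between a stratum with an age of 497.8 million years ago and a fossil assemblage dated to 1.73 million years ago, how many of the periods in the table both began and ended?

10

The older date is 497.8 Ma and the younger is 1.73 Ma.
Periods with start < 497.8 and end > 1.73 Ma: Ordovician (485.4–443.8), Silurian (443.8–419.2), Devonian (419.2–358.9), Carboniferous (358.9–298.9), Permian (298.9–251.902), Triassic (251.902–201.4), Jurassic (201.4–145), Cretaceous (145–66), Paleogene (66–23.03), Neogene (23.03–2.58).
That is 10 complete periods.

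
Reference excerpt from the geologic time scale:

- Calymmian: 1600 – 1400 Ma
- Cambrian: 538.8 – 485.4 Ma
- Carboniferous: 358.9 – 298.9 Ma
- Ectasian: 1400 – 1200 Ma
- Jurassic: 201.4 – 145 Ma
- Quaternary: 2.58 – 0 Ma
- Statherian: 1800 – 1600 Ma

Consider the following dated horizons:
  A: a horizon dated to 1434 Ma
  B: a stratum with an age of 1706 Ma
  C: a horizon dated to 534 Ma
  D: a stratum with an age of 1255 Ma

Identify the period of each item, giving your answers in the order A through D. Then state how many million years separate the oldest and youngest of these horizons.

A: 1434 Ma lies in 1600–1400 Ma, so Calymmian.
B: 1706 Ma lies in 1800–1600 Ma, so Statherian.
C: 534 Ma lies in 538.8–485.4 Ma, so Cambrian.
D: 1255 Ma lies in 1400–1200 Ma, so Ectasian.
Oldest = 1706 Ma, youngest = 534 Ma → span 1172 Myr.

A — Calymmian; B — Statherian; C — Cambrian; D — Ectasian; span 1172 million years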